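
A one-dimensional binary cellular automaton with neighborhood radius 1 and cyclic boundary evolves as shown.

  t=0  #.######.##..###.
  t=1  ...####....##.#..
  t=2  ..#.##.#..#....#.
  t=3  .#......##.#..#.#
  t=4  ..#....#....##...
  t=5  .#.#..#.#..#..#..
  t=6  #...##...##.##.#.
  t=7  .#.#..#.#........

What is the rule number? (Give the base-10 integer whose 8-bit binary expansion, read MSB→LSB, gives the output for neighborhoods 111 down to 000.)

  [7] ### => #  t=0,i=3
  [6] ##. => .  t=0,i=7
  [5] #.# => .  t=0,i=1
  [4] #.. => #  t=0,i=11
  [3] .## => .  t=0,i=2
  [2] .#. => .  t=0,i=0
  [1] ..# => #  t=0,i=12
  [0] ... => .  t=1,i=0
  bits 10010010 = 146

146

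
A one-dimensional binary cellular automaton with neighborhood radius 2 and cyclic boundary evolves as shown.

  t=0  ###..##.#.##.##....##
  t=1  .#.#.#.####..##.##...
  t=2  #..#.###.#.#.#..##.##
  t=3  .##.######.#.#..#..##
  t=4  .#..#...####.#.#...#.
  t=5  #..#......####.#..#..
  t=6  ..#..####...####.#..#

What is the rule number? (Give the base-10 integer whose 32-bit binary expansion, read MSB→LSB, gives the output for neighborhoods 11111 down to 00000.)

1727354951

  ##### -> .   bit 31 = 0  t=0,i=0
  ####. -> #   bit 30 = 1  t=0,i=1
  ###.# -> #   bit 29 = 1  t=2,i=7
  ###.. -> .   bit 28 = 0  t=0,i=2
  ##.## -> .   bit 27 = 0  t=0,i=12
  ##.#. -> #   bit 26 = 1  t=0,i=7
  ##..# -> #   bit 25 = 1  t=0,i=3
  ##... -> .   bit 24 = 0  t=0,i=15
  #.### -> #   bit 23 = 1  t=1,i=7
  #.##. -> #   bit 22 = 1  t=0,i=10
  #.#.# -> #   bit 21 = 1  t=0,i=8
  #.#.. -> #   bit 20 = 1  t=2,i=13
  #..## -> .   bit 19 = 0  t=0,i=4
  #..#. -> #   bit 18 = 1  t=2,i=2
  #...# -> .   bit 17 = 0  t=4,i=6
  #.... -> #   bit 16 = 1  t=0,i=16
  .#### -> .   bit 15 = 0  t=0,i=20
  .###. -> #   bit 14 = 1  t=2,i=6
  .##.# -> .   bit 13 = 0  t=0,i=6
  .##.. -> #   bit 12 = 1  t=0,i=14
  .#.## -> #   bit 11 = 1  t=0,i=9
  .#.#. -> .   bit 10 = 0  t=1,i=2
  .#..# -> .   bit 9 = 0  t=2,i=14
  .#... -> .   bit 8 = 0  t=4,i=5
  ..### -> .   bit 7 = 0  t=0,i=19
  ..##. -> #   bit 6 = 1  t=0,i=5
  ..#.# -> .   bit 5 = 0  t=1,i=1
  ..#.. -> .   bit 4 = 0  t=3,i=16
  ...## -> .   bit 3 = 0  t=0,i=18
  ...#. -> #   bit 2 = 1  t=1,i=0
  ....# -> #   bit 1 = 1  t=0,i=17
  ..... -> #   bit 0 = 1  t=5,i=6
  bits 01100110111101010101100001000111 = 1727354951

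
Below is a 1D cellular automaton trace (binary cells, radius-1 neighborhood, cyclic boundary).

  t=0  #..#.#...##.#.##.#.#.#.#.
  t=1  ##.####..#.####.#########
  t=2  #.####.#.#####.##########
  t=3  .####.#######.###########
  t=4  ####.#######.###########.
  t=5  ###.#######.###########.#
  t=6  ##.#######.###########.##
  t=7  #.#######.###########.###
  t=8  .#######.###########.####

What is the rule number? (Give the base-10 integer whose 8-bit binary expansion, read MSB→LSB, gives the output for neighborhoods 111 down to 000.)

  ###|#  b7=1 t=1,i=0
  ##.|.  b6=0 t=0,i=10
  #.#|#  b5=1 t=0,i=4
  #..|#  b4=1 t=0,i=1
  .##|#  b3=1 t=0,i=9
  .#.|#  b2=1 t=0,i=0
  ..#|.  b1=0 t=0,i=2
  ...|.  b0=0 t=0,i=7
  bits 10111100 = 188

188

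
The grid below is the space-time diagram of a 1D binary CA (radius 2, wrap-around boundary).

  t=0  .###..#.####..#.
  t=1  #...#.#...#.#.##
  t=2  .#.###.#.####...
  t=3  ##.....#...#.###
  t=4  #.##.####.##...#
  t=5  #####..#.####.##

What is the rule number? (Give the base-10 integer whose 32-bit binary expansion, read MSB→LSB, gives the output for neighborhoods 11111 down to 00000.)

3412670334

  ##### -> #   bit 31 = 1  t=3,i=15
  ####. -> #   bit 30 = 1  t=0,i=10
  ###.# -> .   bit 29 = 0  t=2,i=5
  ###.. -> .   bit 28 = 0  t=0,i=3
  ##.## -> #   bit 27 = 1  t=4,i=1
  ##.#. -> .   bit 26 = 0  t=2,i=6
  ##..# -> #   bit 25 = 1  t=0,i=4
  ##... -> #   bit 24 = 1  t=1,i=1
  #.### -> .   bit 23 = 0  t=0,i=8
  #.##. -> #   bit 22 = 1  t=4,i=2
  #.#.# -> #   bit 21 = 1  t=1,i=12
  #.#.. -> .   bit 20 = 0  t=1,i=6
  #..## -> #   bit 19 = 1  t=0,i=0
  #..#. -> .   bit 18 = 0  t=0,i=5
  #...# -> .   bit 17 = 0  t=1,i=2
  #.... -> #   bit 16 = 1  t=2,i=14
  .#### -> .   bit 15 = 0  t=0,i=9
  .###. -> .   bit 14 = 0  t=0,i=2
  .##.# -> #   bit 13 = 1  t=4,i=0
  .##.. -> #   bit 12 = 1  t=4,i=11
  .#.## -> .   bit 11 = 0  t=0,i=7
  .#.#. -> #   bit 10 = 1  t=1,i=5
  .#..# -> #   bit 9 = 1  t=0,i=15
  .#... -> #   bit 8 = 1  t=1,i=7
  ..### -> .   bit 7 = 0  t=0,i=1
  ..##. -> #   bit 6 = 1  t=4,i=15
  ..#.# -> #   bit 5 = 1  t=0,i=6
  ..#.. -> #   bit 4 = 1  t=0,i=14
  ...## -> #   bit 3 = 1  t=4,i=14
  ...#. -> #   bit 2 = 1  t=1,i=3
  ....# -> #   bit 1 = 1  t=2,i=15
  ..... -> .   bit 0 = 0  t=3,i=4
  bits 11001011011010010011011101111110 = 3412670334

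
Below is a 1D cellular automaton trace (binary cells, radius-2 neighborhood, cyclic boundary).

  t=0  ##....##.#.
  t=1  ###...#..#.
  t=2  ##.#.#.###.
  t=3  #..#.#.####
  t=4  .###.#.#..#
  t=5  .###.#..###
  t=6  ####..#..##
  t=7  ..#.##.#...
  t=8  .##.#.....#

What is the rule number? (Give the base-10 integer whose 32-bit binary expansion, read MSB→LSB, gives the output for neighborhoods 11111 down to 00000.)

  ##### -> .   bit 31 = 0  t=3,i=9
  ####. -> #   bit 30 = 1  t=3,i=10
  ###.# -> #   bit 29 = 1  t=2,i=9
  ###.. -> .   bit 28 = 0  t=1,i=2
  ##.## -> #   bit 27 = 1  t=2,i=10
  ##.#. -> .   bit 26 = 0  t=0,i=8
  ##..# -> #   bit 25 = 1  t=3,i=1
  ##... -> #   bit 24 = 1  t=0,i=2
  #.### -> #   bit 23 = 1  t=1,i=0
  #.##. -> #   bit 22 = 1  t=0,i=0
  #.#.# -> #   bit 21 = 1  t=0,i=9
  #.#.. -> .   bit 20 = 0  t=4,i=7
  #..## -> .   bit 19 = 0  t=5,i=7
  #..#. -> #   bit 18 = 1  t=1,i=8
  #...# -> .   bit 17 = 0  t=1,i=4
  #.... -> .   bit 16 = 0  t=0,i=3
  .#### -> .   bit 15 = 0  t=3,i=8
  .###. -> #   bit 14 = 1  t=1,i=1
  .##.# -> .   bit 13 = 0  t=0,i=7
  .##.. -> #   bit 12 = 1  t=0,i=1
  .#.## -> .   bit 11 = 0  t=0,i=10
  .#.#. -> .   bit 10 = 0  t=2,i=4
  .#..# -> #   bit 9 = 1  t=1,i=7
  .#... -> .   bit 8 = 0  t=7,i=8
  ..### -> .   bit 7 = 0  t=5,i=8
  ..##. -> #   bit 6 = 1  t=0,i=6
  ..#.# -> #   bit 5 = 1  t=1,i=9
  ..#.. -> .   bit 4 = 0  t=1,i=6
  ...## -> .   bit 3 = 0  t=0,i=5
  ...#. -> #   bit 2 = 1  t=1,i=5
  ....# -> .   bit 1 = 0  t=0,i=4
  ..... -> #   bit 0 = 1  t=7,i=10
  bits 01101011111001000101001001100101 = 1810125413

1810125413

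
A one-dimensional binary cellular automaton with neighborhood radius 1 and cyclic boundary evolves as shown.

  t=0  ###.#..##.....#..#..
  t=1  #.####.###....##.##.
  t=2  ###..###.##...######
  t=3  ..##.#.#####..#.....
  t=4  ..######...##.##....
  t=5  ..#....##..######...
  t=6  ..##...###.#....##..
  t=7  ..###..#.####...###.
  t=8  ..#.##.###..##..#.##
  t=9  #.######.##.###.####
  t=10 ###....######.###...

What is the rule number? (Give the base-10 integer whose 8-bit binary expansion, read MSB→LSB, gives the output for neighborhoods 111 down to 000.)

124

  nb ###: next=.  (t=0,i=1, bit7=0)
  nb ##.: next=#  (t=0,i=2, bit6=1)
  nb #.#: next=#  (t=0,i=3, bit5=1)
  nb #..: next=#  (t=0,i=5, bit4=1)
  nb .##: next=#  (t=0,i=0, bit3=1)
  nb .#.: next=#  (t=0,i=4, bit2=1)
  nb ..#: next=.  (t=0,i=6, bit1=0)
  nb ...: next=.  (t=0,i=10, bit0=0)
  bits 01111100 = 124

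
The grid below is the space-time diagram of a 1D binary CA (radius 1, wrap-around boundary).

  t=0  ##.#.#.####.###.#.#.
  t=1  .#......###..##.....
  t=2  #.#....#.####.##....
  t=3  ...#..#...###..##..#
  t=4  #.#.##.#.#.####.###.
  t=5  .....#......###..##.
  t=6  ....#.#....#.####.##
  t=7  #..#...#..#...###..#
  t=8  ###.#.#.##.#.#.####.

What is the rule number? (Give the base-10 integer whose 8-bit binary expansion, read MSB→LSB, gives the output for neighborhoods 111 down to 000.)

  nb ###: next=#  (t=0,i=8, bit7=1)
  nb ##.: next=#  (t=0,i=1, bit6=1)
  nb #.#: next=.  (t=0,i=2, bit5=0)
  nb #..: next=#  (t=1,i=2, bit4=1)
  nb .##: next=.  (t=0,i=0, bit3=0)
  nb .#.: next=.  (t=0,i=3, bit2=0)
  nb ..#: next=#  (t=1,i=0, bit1=1)
  nb ...: next=.  (t=1,i=3, bit0=0)
  bits 11010010 = 210

210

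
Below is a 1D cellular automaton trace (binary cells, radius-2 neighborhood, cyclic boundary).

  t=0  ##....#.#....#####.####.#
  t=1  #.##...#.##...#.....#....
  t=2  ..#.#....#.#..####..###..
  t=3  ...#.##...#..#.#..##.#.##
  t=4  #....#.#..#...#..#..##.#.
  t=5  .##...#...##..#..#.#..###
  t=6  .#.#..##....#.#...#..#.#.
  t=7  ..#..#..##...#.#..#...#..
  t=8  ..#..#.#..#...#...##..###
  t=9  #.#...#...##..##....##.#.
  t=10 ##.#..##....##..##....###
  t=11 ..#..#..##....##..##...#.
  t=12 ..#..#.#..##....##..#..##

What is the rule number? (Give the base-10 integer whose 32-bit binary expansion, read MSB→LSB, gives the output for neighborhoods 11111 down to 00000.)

  [31] ##### => .  t=0,i=15
  [30] ####. => .  t=0,i=16
  [29] ###.# => .  t=0,i=17
  [28] ###.. => .  t=0,i=1
  [27] ##.## => .  t=0,i=18
  [26] ##.#. => #  t=3,i=20
  [25] ##..# => #  t=2,i=18
  [24] ##... => #  t=0,i=2
  [23] #.### => .  t=0,i=19
  [22] #.##. => #  t=1,i=2
  [21] #.#.# => #  t=3,i=21
  [20] #.#.. => .  t=0,i=8
  [19] #..## => #  t=2,i=13
  [18] #..#. => .  t=3,i=12
  [17] #...# => .  t=1,i=5
  [16] #.... => #  t=0,i=3
  [15] .#### => #  t=0,i=14
  [14] .###. => #  t=0,i=0
  [13] .##.# => .  t=3,i=19
  [12] .##.. => .  t=1,i=3
  [11] .#.## => .  t=1,i=1
  [10] .#.#. => #  t=0,i=7
  [9] .#..# => .  t=2,i=12
  [8] .#... => #  t=0,i=9
  [7] ..### => .  t=0,i=13
  [6] ..##. => .  t=3,i=18
  [5] ..#.# => .  t=0,i=6
  [4] ..#.. => #  t=1,i=14
  [3] ...## => .  t=0,i=12
  [2] ...#. => .  t=0,i=5
  [1] ....# => .  t=0,i=4
  [0] ..... => #  t=1,i=17
  bits 00000111011010011100010100010001 = 124372241

124372241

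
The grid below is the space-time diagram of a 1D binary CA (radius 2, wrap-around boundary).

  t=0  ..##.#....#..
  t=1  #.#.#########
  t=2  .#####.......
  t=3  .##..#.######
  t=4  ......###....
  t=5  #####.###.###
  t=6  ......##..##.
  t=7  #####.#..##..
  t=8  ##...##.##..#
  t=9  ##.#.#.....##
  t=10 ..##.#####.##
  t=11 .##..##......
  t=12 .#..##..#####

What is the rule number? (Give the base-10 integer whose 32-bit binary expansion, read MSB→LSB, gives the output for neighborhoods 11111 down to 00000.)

347851223

  ##### -> .   bit 31 = 0  t=1,i=6
  ####. -> .   bit 30 = 0  t=1,i=12
  ###.# -> .   bit 29 = 0  t=1,i=0
  ###.. -> #   bit 28 = 1  t=2,i=5
  ##.## -> .   bit 27 = 0  t=3,i=0
  ##.#. -> #   bit 26 = 1  t=0,i=4
  ##..# -> .   bit 25 = 0  t=3,i=3
  ##... -> .   bit 24 = 0  t=2,i=6
  #.### -> #   bit 23 = 1  t=1,i=4
  #.##. -> .   bit 22 = 0  t=3,i=1
  #.#.# -> #   bit 21 = 1  t=1,i=2
  #.#.. -> #   bit 20 = 1  t=0,i=5
  #..## -> #   bit 19 = 1  t=6,i=9
  #..#. -> .   bit 18 = 0  t=3,i=4
  #...# -> #   bit 17 = 1  t=8,i=3
  #.... -> #   bit 16 = 1  t=0,i=7
  .#### -> #   bit 15 = 1  t=1,i=5
  .###. -> #   bit 14 = 1  t=4,i=7
  .##.# -> .   bit 13 = 0  t=0,i=3
  .##.. -> .   bit 12 = 0  t=3,i=2
  .#.## -> #   bit 11 = 1  t=1,i=3
  .#.#. -> .   bit 10 = 0  t=9,i=4
  .#..# -> .   bit 9 = 0  t=7,i=7
  .#... -> #   bit 8 = 1  t=0,i=6
  ..### -> #   bit 7 = 1  t=2,i=1
  ..##. -> #   bit 6 = 1  t=0,i=2
  ..#.# -> .   bit 5 = 0  t=3,i=5
  ..#.. -> #   bit 4 = 1  t=0,i=10
  ...## -> .   bit 3 = 0  t=0,i=1
  ...#. -> #   bit 2 = 1  t=0,i=9
  ....# -> #   bit 1 = 1  t=0,i=0
  ..... -> #   bit 0 = 1  t=2,i=8
  bits 00010100101110111100100111010111 = 347851223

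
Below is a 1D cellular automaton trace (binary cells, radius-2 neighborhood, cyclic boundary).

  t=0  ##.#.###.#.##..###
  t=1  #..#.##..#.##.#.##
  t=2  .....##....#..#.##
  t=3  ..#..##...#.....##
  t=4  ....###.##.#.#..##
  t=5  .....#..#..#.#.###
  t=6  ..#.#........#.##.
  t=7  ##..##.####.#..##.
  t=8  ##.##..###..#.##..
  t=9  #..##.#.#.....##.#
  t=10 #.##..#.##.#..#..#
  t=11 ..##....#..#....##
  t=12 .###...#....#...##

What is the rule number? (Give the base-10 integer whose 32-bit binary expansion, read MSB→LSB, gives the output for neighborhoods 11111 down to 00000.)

  #####|#  b31=1 t=0,i=17
  ####.|#  b30=1 t=0,i=0
  ###.#|.  b29=0 t=0,i=1
  ###..|.  b28=0 t=1,i=0
  ##.##|.  b27=0 t=4,i=7
  ##.#.|.  b26=0 t=0,i=2
  ##..#|.  b25=0 t=0,i=13
  ##...|.  b24=0 t=2,i=0
  #.###|#  b23=1 t=0,i=5
  #.##.|#  b22=1 t=0,i=11
  #.#.#|#  b21=1 t=0,i=3
  #.#..|#  b20=1 t=4,i=13
  #..##|#  b19=1 t=0,i=14
  #..#.|.  b18=0 t=1,i=2
  #...#|#  b17=1 t=3,i=8
  #....|.  b16=0 t=2,i=1
  .####|#  b15=1 t=0,i=16
  .###.|#  b14=1 t=0,i=6
  .##.#|.  b13=0 t=1,i=12
  .##..|#  b12=1 t=0,i=12
  .#.##|.  b11=0 t=0,i=4
  .#.#.|.  b10=0 t=4,i=12
  .#..#|.  b9=0 t=2,i=12
  .#...|#  b8=1 t=3,i=11
  ..###|.  b7=0 t=0,i=15
  ..##.|#  b6=1 t=2,i=5
  ..#.#|.  b5=0 t=1,i=3
  ..#..|.  b4=0 t=2,i=11
  ...##|.  b3=0 t=2,i=4
  ...#.|#  b2=1 t=2,i=10
  ....#|.  b1=0 t=2,i=3
  .....|#  b0=1 t=2,i=2
  bits 11000000111110101101000101000101 = 3237663045

3237663045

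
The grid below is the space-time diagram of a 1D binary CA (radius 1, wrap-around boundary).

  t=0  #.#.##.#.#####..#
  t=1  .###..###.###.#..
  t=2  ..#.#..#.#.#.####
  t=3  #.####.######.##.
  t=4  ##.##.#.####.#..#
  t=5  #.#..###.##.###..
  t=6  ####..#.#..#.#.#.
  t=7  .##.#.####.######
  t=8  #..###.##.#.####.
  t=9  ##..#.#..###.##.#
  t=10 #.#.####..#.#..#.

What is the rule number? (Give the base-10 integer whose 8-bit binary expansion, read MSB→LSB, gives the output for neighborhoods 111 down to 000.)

181

  ### -> #   bit 7 = 1  t=0,i=10
  ##. -> .   bit 6 = 0  t=0,i=0
  #.# -> #   bit 5 = 1  t=0,i=1
  #.. -> #   bit 4 = 1  t=0,i=14
  .## -> .   bit 3 = 0  t=0,i=4
  .#. -> #   bit 2 = 1  t=0,i=2
  ..# -> .   bit 1 = 0  t=0,i=15
  ... -> #   bit 0 = 1  t=1,i=16
  bits 10110101 = 181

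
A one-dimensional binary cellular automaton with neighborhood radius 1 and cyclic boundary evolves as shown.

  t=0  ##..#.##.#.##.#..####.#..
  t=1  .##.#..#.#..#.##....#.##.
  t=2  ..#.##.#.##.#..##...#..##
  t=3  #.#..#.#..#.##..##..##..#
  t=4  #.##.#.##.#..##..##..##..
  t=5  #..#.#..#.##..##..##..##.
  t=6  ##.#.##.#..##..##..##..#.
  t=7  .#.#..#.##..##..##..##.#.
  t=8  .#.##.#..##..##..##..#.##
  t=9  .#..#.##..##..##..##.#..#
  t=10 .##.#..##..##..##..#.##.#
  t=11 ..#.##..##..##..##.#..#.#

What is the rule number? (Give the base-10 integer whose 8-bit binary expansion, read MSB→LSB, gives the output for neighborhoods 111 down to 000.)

84

  [7] ### => .  t=0,i=18
  [6] ##. => #  t=0,i=1
  [5] #.# => .  t=0,i=5
  [4] #.. => #  t=0,i=2
  [3] .## => .  t=0,i=0
  [2] .#. => #  t=0,i=4
  [1] ..# => .  t=0,i=3
  [0] ... => .  t=1,i=17
  bits 01010100 = 84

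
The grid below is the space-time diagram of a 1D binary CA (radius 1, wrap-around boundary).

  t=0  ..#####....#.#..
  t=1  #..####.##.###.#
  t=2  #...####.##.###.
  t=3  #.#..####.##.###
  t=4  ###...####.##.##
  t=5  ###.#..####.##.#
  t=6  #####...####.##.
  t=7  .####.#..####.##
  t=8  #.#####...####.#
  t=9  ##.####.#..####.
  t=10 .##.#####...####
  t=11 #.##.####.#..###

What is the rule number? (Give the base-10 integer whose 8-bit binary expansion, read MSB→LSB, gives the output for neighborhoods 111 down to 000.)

229

  [7] ### => #  t=0,i=3
  [6] ##. => #  t=0,i=6
  [5] #.# => #  t=0,i=12
  [4] #.. => .  t=0,i=7
  [3] .## => .  t=0,i=2
  [2] .#. => #  t=0,i=11
  [1] ..# => .  t=0,i=1
  [0] ... => #  t=0,i=0
  bits 11100101 = 229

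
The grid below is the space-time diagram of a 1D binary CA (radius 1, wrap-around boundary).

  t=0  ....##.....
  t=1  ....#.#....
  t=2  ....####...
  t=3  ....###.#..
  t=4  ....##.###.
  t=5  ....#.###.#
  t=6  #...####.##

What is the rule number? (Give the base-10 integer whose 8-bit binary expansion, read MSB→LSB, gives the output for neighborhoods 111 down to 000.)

  ###|#  b7=1 t=2,i=5
  ##.|.  b6=0 t=0,i=5
  #.#|#  b5=1 t=1,i=5
  #..|#  b4=1 t=0,i=6
  .##|#  b3=1 t=0,i=4
  .#.|#  b2=1 t=1,i=4
  ..#|.  b1=0 t=0,i=3
  ...|.  b0=0 t=0,i=0
  bits 10111100 = 188

188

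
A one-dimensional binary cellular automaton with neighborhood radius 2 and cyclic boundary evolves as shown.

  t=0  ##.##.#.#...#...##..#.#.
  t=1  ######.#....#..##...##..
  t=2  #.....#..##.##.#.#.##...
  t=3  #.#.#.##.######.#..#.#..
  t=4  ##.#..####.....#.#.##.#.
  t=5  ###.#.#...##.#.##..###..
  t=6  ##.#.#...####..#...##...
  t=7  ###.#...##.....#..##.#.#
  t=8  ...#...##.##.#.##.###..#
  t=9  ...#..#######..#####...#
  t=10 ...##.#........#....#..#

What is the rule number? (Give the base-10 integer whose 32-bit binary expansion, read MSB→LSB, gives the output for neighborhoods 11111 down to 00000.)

230778618

  nb #####: next=.  (t=1,i=2, bit31=0)
  nb ####.: next=.  (t=1,i=4, bit30=0)
  nb ###.#: next=.  (t=1,i=5, bit29=0)
  nb ###..: next=.  (t=4,i=9, bit28=0)
  nb ##.##: next=#  (t=0,i=2, bit27=1)
  nb ##.#.: next=#  (t=0,i=5, bit26=1)
  nb ##..#: next=.  (t=0,i=18, bit25=0)
  nb ##...: next=#  (t=1,i=17, bit24=1)
  nb #.###: next=#  (t=3,i=9, bit23=1)
  nb #.##.: next=#  (t=0,i=0, bit22=1)
  nb #.#.#: next=.  (t=0,i=6, bit21=0)
  nb #.#..: next=.  (t=0,i=8, bit20=0)
  nb #..##: next=.  (t=1,i=14, bit19=0)
  nb #..#.: next=.  (t=0,i=19, bit18=0)
  nb #...#: next=.  (t=0,i=10, bit17=0)
  nb #....: next=#  (t=1,i=9, bit16=1)
  nb .####: next=.  (t=1,i=1, bit15=0)
  nb .###.: next=#  (t=5,i=1, bit14=1)
  nb .##.#: next=#  (t=0,i=1, bit13=1)
  nb .##..: next=.  (t=0,i=17, bit12=0)
  nb .#.##: next=.  (t=0,i=23, bit11=0)
  nb .#.#.: next=#  (t=0,i=7, bit10=1)
  nb .#..#: next=#  (t=1,i=13, bit9=1)
  nb .#...: next=.  (t=0,i=9, bit8=0)
  nb ..###: next=#  (t=1,i=0, bit7=1)
  nb ..##.: next=#  (t=0,i=16, bit6=1)
  nb ..#.#: next=#  (t=0,i=20, bit5=1)
  nb ..#..: next=#  (t=0,i=12, bit4=1)
  nb ...##: next=#  (t=0,i=15, bit3=1)
  nb ...#.: next=.  (t=0,i=11, bit2=0)
  nb ....#: next=#  (t=1,i=10, bit1=1)
  nb .....: next=.  (t=2,i=3, bit0=0)
  bits 00001101110000010110011011111010 = 230778618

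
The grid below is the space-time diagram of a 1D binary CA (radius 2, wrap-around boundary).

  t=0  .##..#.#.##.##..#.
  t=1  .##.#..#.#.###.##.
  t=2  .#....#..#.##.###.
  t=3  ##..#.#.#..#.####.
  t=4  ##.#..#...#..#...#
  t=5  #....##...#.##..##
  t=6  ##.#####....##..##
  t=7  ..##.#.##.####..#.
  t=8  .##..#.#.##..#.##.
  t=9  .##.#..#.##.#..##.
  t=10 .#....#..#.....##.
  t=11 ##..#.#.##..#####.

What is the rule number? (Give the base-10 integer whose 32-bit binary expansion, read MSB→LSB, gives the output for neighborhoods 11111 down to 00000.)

  #####|#  b31=1 t=6,i=5
  ####.|.  b30=0 t=3,i=15
  ###.#|.  b29=0 t=1,i=13
  ###..|#  b28=1 t=2,i=16
  ##.##|#  b27=1 t=0,i=11
  ##.#.|.  b26=0 t=1,i=3
  ##..#|.  b25=0 t=0,i=3
  ##...|#  b24=1 t=5,i=1
  #.###|#  b23=1 t=1,i=11
  #.##.|#  b22=1 t=0,i=9
  #.#.#|#  b21=1 t=0,i=7
  #.#..|.  b20=0 t=1,i=4
  #..##|.  b19=0 t=0,i=0
  #..#.|#  b18=1 t=0,i=4
  #...#|.  b17=0 t=4,i=8
  #....|.  b16=0 t=2,i=3
  .####|.  b15=0 t=3,i=14
  .###.|#  b14=1 t=1,i=12
  .##.#|.  b13=0 t=0,i=10
  .##..|#  b12=1 t=0,i=2
  .#.##|.  b11=0 t=0,i=8
  .#.#.|.  b10=0 t=0,i=6
  .#..#|.  b9=0 t=0,i=17
  .#...|.  b8=0 t=2,i=2
  ..###|#  b7=1 t=4,i=17
  ..##.|#  b6=1 t=0,i=1
  ..#.#|.  b5=0 t=0,i=5
  ..#..|#  b4=1 t=0,i=16
  ...##|#  b3=1 t=4,i=16
  ...#.|.  b2=0 t=2,i=5
  ....#|#  b1=1 t=2,i=4
  .....|#  b0=1 t=10,i=12
  bits 10011001111001000101000011011011 = 2581876955

2581876955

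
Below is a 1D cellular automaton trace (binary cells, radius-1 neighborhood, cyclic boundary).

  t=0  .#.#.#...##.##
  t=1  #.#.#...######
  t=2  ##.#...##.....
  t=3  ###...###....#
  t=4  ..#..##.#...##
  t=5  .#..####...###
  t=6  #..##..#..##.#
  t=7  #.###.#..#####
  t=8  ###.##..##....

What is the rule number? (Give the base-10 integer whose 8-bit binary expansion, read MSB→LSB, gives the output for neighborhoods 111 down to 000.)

106

  nb ###: next=.  (t=1,i=9, bit7=0)
  nb ##.: next=#  (t=0,i=10, bit6=1)
  nb #.#: next=#  (t=0,i=0, bit5=1)
  nb #..: next=.  (t=0,i=6, bit4=0)
  nb .##: next=#  (t=0,i=9, bit3=1)
  nb .#.: next=.  (t=0,i=1, bit2=0)
  nb ..#: next=#  (t=0,i=8, bit1=1)
  nb ...: next=.  (t=0,i=7, bit0=0)
  bits 01101010 = 106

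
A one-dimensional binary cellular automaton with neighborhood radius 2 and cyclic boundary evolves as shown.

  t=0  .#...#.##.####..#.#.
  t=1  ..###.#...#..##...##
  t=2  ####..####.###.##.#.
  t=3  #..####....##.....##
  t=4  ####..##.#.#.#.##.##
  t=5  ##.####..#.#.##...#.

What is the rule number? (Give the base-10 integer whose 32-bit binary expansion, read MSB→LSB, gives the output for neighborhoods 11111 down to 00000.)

  [31] ##### => #  t=4,i=0
  [30] ####. => .  t=0,i=12
  [29] ###.# => .  t=1,i=4
  [28] ###.. => #  t=0,i=13
  [27] ##.## => .  t=0,i=9
  [26] ##.#. => .  t=1,i=5
  [25] ##..# => #  t=0,i=14
  [24] ##... => #  t=1,i=15
  [23] #.### => #  t=0,i=10
  [22] #.##. => .  t=0,i=7
  [21] #.#.# => #  t=2,i=18
  [20] #.#.. => #  t=0,i=18
  [19] #..## => #  t=1,i=1
  [18] #..#. => .  t=0,i=0
  [17] #...# => #  t=0,i=3
  [16] #.... => .  t=3,i=8
  [15] .#### => .  t=0,i=11
  [14] .###. => #  t=1,i=3
  [13] .##.# => .  t=0,i=8
  [12] .##.. => .  t=1,i=14
  [11] .#.## => #  t=0,i=6
  [10] .#.#. => .  t=0,i=17
  [9] .#..# => #  t=0,i=19
  [8] .#... => #  t=0,i=2
  [7] ..### => #  t=1,i=2
  [6] ..##. => #  t=1,i=13
  [5] ..#.# => .  t=0,i=5
  [4] ..#.. => .  t=0,i=1
  [3] ...## => .  t=1,i=17
  [2] ...#. => #  t=0,i=4
  [1] ....# => #  t=3,i=9
  [0] ..... => #  t=3,i=15
  bits 10010011101110100100101111000111 = 2478459847

2478459847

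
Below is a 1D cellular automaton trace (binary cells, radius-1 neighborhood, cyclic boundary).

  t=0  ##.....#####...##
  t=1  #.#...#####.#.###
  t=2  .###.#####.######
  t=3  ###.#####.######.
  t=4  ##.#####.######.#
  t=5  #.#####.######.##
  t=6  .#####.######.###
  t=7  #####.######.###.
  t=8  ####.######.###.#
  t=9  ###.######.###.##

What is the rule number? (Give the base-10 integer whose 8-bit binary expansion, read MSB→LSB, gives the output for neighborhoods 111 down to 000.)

  [7] ### => #  t=0,i=0
  [6] ##. => .  t=0,i=1
  [5] #.# => #  t=1,i=1
  [4] #.. => #  t=0,i=2
  [3] .## => #  t=0,i=7
  [2] .#. => #  t=1,i=2
  [1] ..# => #  t=0,i=6
  [0] ... => .  t=0,i=3
  bits 10111110 = 190

190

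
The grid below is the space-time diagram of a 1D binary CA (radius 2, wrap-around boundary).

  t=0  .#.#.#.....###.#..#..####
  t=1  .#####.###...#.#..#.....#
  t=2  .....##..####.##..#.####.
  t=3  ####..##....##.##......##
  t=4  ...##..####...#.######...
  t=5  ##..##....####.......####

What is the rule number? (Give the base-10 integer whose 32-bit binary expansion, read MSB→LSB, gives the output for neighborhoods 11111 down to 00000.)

993203223

  #####|.  b31=0 t=1,i=3
  ####.|.  b30=0 t=0,i=23
  ###.#|#  b29=1 t=0,i=13
  ###..|#  b28=1 t=1,i=9
  ##.##|#  b27=1 t=1,i=6
  ##.#.|.  b26=0 t=0,i=0
  ##..#|#  b25=1 t=2,i=7
  ##...|#  b24=1 t=1,i=10
  #.###|.  b23=0 t=1,i=1
  #.##.|.  b22=0 t=2,i=14
  #.#.#|#  b21=1 t=0,i=1
  #.#..|#  b20=1 t=0,i=5
  #..##|.  b19=0 t=0,i=20
  #..#.|.  b18=0 t=0,i=17
  #...#|#  b17=1 t=1,i=11
  #....|#  b16=1 t=0,i=7
  .####|.  b15=0 t=0,i=22
  .###.|.  b14=0 t=0,i=12
  .##.#|.  b13=0 t=3,i=13
  .##..|#  b12=1 t=2,i=6
  .#.##|.  b11=0 t=1,i=0
  .#.#.|#  b10=1 t=0,i=2
  .#..#|.  b9=0 t=0,i=16
  .#...|.  b8=0 t=0,i=6
  ..###|.  b7=0 t=0,i=11
  ..##.|.  b6=0 t=2,i=5
  ..#.#|.  b5=0 t=1,i=13
  ..#..|#  b4=1 t=0,i=18
  ...##|.  b3=0 t=0,i=10
  ...#.|#  b2=1 t=1,i=12
  ....#|#  b1=1 t=0,i=9
  .....|#  b0=1 t=0,i=8
  bits 00111011001100110001010000010111 = 993203223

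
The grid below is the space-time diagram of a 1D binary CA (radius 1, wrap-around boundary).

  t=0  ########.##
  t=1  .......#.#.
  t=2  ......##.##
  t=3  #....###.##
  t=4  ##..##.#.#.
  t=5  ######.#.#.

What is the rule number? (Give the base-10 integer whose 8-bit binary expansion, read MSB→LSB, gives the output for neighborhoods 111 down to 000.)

  ###|.  b7=0 t=0,i=0
  ##.|#  b6=1 t=0,i=7
  #.#|.  b5=0 t=0,i=8
  #..|#  b4=1 t=1,i=10
  .##|#  b3=1 t=0,i=9
  .#.|#  b2=1 t=1,i=7
  ..#|#  b1=1 t=1,i=6
  ...|.  b0=0 t=1,i=0
  bits 01011110 = 94

94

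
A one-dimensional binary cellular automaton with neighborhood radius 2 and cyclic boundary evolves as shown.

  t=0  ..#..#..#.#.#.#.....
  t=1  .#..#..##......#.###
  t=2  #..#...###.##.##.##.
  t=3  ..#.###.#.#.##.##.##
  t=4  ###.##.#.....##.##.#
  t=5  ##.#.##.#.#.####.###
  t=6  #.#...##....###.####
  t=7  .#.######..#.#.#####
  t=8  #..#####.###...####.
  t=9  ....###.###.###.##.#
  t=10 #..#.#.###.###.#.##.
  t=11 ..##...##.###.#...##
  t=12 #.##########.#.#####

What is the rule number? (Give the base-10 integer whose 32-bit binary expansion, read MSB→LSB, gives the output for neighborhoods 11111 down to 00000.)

3481727341

  #####|#  b31=1 t=5,i=19
  ####.|#  b30=1 t=4,i=1
  ###.#|.  b29=0 t=1,i=19
  ###..|.  b28=0 t=7,i=8
  ##.##|#  b27=1 t=2,i=10
  ##.#.|#  b26=1 t=1,i=0
  ##..#|#  b25=1 t=3,i=0
  ##...|#  b24=1 t=1,i=9
  #.###|#  b23=1 t=1,i=17
  #.##.|.  b22=0 t=2,i=11
  #.#.#|.  b21=0 t=0,i=10
  #.#..|.  b20=0 t=0,i=14
  #..##|.  b19=0 t=1,i=6
  #..#.|#  b18=1 t=0,i=4
  #...#|#  b17=1 t=2,i=5
  #....|.  b16=0 t=0,i=16
  .####|#  b15=1 t=4,i=0
  .###.|#  b14=1 t=1,i=18
  .##.#|#  b13=1 t=2,i=12
  .##..|#  b12=1 t=1,i=8
  .#.##|.  b11=0 t=1,i=16
  .#.#.|.  b10=0 t=0,i=9
  .#..#|.  b9=0 t=0,i=3
  .#...|#  b8=1 t=0,i=15
  ..###|.  b7=0 t=2,i=7
  ..##.|#  b6=1 t=1,i=7
  ..#.#|#  b5=1 t=0,i=8
  ..#..|.  b4=0 t=0,i=2
  ...##|#  b3=1 t=2,i=6
  ...#.|#  b2=1 t=0,i=1
  ....#|.  b1=0 t=0,i=0
  .....|#  b0=1 t=0,i=17
  bits 11001111100001101111000101101101 = 3481727341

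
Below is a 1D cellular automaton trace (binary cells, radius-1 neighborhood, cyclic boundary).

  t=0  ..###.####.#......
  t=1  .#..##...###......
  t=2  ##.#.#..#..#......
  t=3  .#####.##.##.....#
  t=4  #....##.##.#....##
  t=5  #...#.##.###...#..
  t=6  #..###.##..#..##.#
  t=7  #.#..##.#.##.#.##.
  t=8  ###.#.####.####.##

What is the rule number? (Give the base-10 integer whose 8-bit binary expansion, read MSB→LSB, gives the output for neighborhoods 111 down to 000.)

102

  [7] ### => .  t=0,i=3
  [6] ##. => #  t=0,i=4
  [5] #.# => #  t=0,i=5
  [4] #.. => .  t=0,i=12
  [3] .## => .  t=0,i=2
  [2] .#. => #  t=0,i=11
  [1] ..# => #  t=0,i=1
  [0] ... => .  t=0,i=0
  bits 01100110 = 102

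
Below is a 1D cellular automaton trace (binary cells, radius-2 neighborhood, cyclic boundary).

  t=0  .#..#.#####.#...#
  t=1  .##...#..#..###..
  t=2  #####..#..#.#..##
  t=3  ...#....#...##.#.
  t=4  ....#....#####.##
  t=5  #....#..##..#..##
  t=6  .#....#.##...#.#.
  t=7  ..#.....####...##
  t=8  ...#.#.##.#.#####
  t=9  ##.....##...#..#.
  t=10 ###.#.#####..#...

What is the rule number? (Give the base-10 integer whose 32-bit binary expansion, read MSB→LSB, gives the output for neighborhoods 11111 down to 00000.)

1104294857

  nb #####: next=.  (t=0,i=8, bit31=0)
  nb ####.: next=#  (t=0,i=9, bit30=1)
  nb ###.#: next=.  (t=0,i=10, bit29=0)
  nb ###..: next=.  (t=1,i=14, bit28=0)
  nb ##.##: next=.  (t=4,i=14, bit27=0)
  nb ##.#.: next=.  (t=0,i=11, bit26=0)
  nb ##..#: next=.  (t=2,i=5, bit25=0)
  nb ##...: next=#  (t=1,i=3, bit24=1)
  nb #.###: next=#  (t=0,i=6, bit23=1)
  nb #.##.: next=#  (t=4,i=15, bit22=1)
  nb #.#.#: next=.  (t=8,i=5, bit21=0)
  nb #.#..: next=#  (t=0,i=1, bit20=1)
  nb #..##: next=.  (t=1,i=11, bit19=0)
  nb #..#.: next=.  (t=0,i=3, bit18=0)
  nb #...#: next=#  (t=0,i=14, bit17=1)
  nb #....: next=.  (t=3,i=0, bit16=0)
  nb .####: next=.  (t=0,i=7, bit15=0)
  nb .###.: next=.  (t=1,i=13, bit14=0)
  nb .##.#: next=#  (t=3,i=13, bit13=1)
  nb .##..: next=#  (t=1,i=2, bit12=1)
  nb .#.##: next=.  (t=0,i=5, bit11=0)
  nb .#.#.: next=.  (t=0,i=0, bit10=0)
  nb .#..#: next=#  (t=0,i=2, bit9=1)
  nb .#...: next=#  (t=0,i=13, bit8=1)
  nb ..###: next=#  (t=1,i=12, bit7=1)
  nb ..##.: next=#  (t=1,i=1, bit6=1)
  nb ..#.#: next=.  (t=0,i=4, bit5=0)
  nb ..#..: next=.  (t=1,i=6, bit4=0)
  nb ...##: next=#  (t=1,i=0, bit3=1)
  nb ...#.: next=.  (t=0,i=15, bit2=0)
  nb ....#: next=.  (t=3,i=1, bit1=0)
  nb .....: next=#  (t=7,i=5, bit0=1)
  bits 01000001110100100011001111001001 = 1104294857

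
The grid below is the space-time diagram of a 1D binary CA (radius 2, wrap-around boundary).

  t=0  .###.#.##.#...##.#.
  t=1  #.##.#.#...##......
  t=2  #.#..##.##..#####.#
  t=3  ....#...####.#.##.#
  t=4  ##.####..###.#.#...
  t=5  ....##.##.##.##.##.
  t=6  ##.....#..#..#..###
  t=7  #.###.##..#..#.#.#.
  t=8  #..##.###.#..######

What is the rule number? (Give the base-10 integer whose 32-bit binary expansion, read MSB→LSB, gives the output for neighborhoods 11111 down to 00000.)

  ##### -> .   bit 31 = 0  t=2,i=14
  ####. -> #   bit 30 = 1  t=2,i=15
  ###.# -> #   bit 29 = 1  t=0,i=3
  ###.. -> .   bit 28 = 0  t=4,i=6
  ##.## -> .   bit 27 = 0  t=2,i=7
  ##.#. -> .   bit 26 = 0  t=0,i=4
  ##..# -> #   bit 25 = 1  t=2,i=10
  ##... -> #   bit 24 = 1  t=1,i=13
  #.### -> .   bit 23 = 0  t=4,i=3
  #.##. -> #   bit 22 = 1  t=0,i=7
  #.#.# -> #   bit 21 = 1  t=0,i=5
  #.#.. -> .   bit 20 = 0  t=0,i=10
  #..## -> #   bit 19 = 1  t=0,i=0
  #..#. -> .   bit 18 = 0  t=6,i=9
  #...# -> #   bit 17 = 1  t=0,i=12
  #.... -> #   bit 16 = 1  t=1,i=14
  .#### -> #   bit 15 = 1  t=2,i=13
  .###. -> #   bit 14 = 1  t=0,i=2
  .##.# -> .   bit 13 = 0  t=0,i=8
  .##.. -> #   bit 12 = 1  t=1,i=12
  .#.## -> .   bit 11 = 0  t=0,i=6
  .#.#. -> #   bit 10 = 1  t=1,i=6
  .#..# -> .   bit 9 = 0  t=0,i=18
  .#... -> #   bit 8 = 1  t=0,i=11
  ..### -> .   bit 7 = 0  t=0,i=1
  ..##. -> .   bit 6 = 0  t=0,i=14
  ..#.# -> #   bit 5 = 1  t=1,i=0
  ..#.. -> #   bit 4 = 1  t=3,i=4
  ...## -> .   bit 3 = 0  t=0,i=13
  ...#. -> #   bit 2 = 1  t=1,i=18
  ....# -> .   bit 1 = 0  t=1,i=17
  ..... -> #   bit 0 = 1  t=1,i=15
  bits 01100011011010111101010100110101 = 1668011317

1668011317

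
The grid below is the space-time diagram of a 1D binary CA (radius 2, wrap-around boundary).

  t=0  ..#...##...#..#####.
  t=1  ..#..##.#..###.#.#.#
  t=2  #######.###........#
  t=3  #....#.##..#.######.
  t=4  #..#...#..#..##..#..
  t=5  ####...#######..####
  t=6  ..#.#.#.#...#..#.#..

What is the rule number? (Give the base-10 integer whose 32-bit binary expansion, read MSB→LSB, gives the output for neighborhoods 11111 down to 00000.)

1239196251

  ##### -> .   bit 31 = 0  t=0,i=16
  ####. -> #   bit 30 = 1  t=0,i=17
  ###.# -> .   bit 29 = 0  t=1,i=13
  ###.. -> .   bit 28 = 0  t=0,i=18
  ##.## -> #   bit 27 = 1  t=2,i=7
  ##.#. -> .   bit 26 = 0  t=1,i=7
  ##..# -> .   bit 25 = 0  t=3,i=9
  ##... -> #   bit 24 = 1  t=0,i=8
  #.### -> #   bit 23 = 1  t=2,i=8
  #.##. -> #   bit 22 = 1  t=3,i=7
  #.#.# -> .   bit 21 = 0  t=1,i=15
  #.#.. -> #   bit 20 = 1  t=1,i=8
  #..## -> #   bit 19 = 1  t=0,i=13
  #..#. -> #   bit 18 = 1  t=1,i=1
  #...# -> .   bit 17 = 0  t=0,i=0
  #.... -> .   bit 16 = 0  t=2,i=12
  .#### -> #   bit 15 = 1  t=0,i=15
  .###. -> .   bit 14 = 0  t=1,i=12
  .##.# -> #   bit 13 = 1  t=1,i=6
  .##.. -> .   bit 12 = 0  t=0,i=7
  .#.## -> .   bit 11 = 0  t=3,i=6
  .#.#. -> .   bit 10 = 0  t=1,i=16
  .#..# -> #   bit 9 = 1  t=0,i=12
  .#... -> .   bit 8 = 0  t=0,i=3
  ..### -> .   bit 7 = 0  t=0,i=14
  ..##. -> #   bit 6 = 1  t=0,i=6
  ..#.# -> .   bit 5 = 0  t=3,i=5
  ..#.. -> #   bit 4 = 1  t=0,i=2
  ...## -> #   bit 3 = 1  t=0,i=5
  ...#. -> .   bit 2 = 0  t=0,i=1
  ....# -> #   bit 1 = 1  t=2,i=17
  ..... -> #   bit 0 = 1  t=2,i=13
  bits 01001001110111001010001001011011 = 1239196251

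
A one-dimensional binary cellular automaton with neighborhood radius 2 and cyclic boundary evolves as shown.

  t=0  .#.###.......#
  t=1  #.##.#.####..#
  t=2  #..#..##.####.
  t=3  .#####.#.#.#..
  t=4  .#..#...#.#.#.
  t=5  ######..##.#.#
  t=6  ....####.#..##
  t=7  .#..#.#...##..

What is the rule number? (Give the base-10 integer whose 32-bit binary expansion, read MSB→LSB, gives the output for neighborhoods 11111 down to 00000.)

1384984497

  ##### -> .   bit 31 = 0  t=3,i=3
  ####. -> #   bit 30 = 1  t=1,i=9
  ###.# -> .   bit 29 = 0  t=2,i=12
  ###.. -> #   bit 28 = 1  t=0,i=5
  ##.## -> .   bit 27 = 0  t=1,i=1
  ##.#. -> .   bit 26 = 0  t=1,i=4
  ##..# -> #   bit 25 = 1  t=1,i=11
  ##... -> .   bit 24 = 0  t=0,i=6
  #.### -> #   bit 23 = 1  t=0,i=3
  #.##. -> .   bit 22 = 0  t=1,i=2
  #.#.# -> .   bit 21 = 0  t=0,i=1
  #.#.. -> .   bit 20 = 0  t=2,i=0
  #..## -> #   bit 19 = 1  t=1,i=12
  #..#. -> #   bit 18 = 1  t=2,i=2
  #...# -> .   bit 17 = 0  t=3,i=13
  #.... -> #   bit 16 = 1  t=0,i=7
  .#### -> .   bit 15 = 0  t=1,i=8
  .###. -> .   bit 14 = 0  t=0,i=4
  .##.# -> #   bit 13 = 1  t=1,i=0
  .##.. -> .   bit 12 = 0  t=6,i=13
  .#.## -> #   bit 11 = 1  t=0,i=2
  .#.#. -> #   bit 10 = 1  t=0,i=0
  .#..# -> #   bit 9 = 1  t=2,i=1
  .#... -> #   bit 8 = 1  t=3,i=12
  ..### -> #   bit 7 = 1  t=3,i=1
  ..##. -> .   bit 6 = 0  t=1,i=13
  ..#.# -> #   bit 5 = 1  t=0,i=13
  ..#.. -> #   bit 4 = 1  t=2,i=3
  ...## -> .   bit 3 = 0  t=3,i=0
  ...#. -> .   bit 2 = 0  t=0,i=12
  ....# -> .   bit 1 = 0  t=0,i=11
  ..... -> #   bit 0 = 1  t=0,i=8
  bits 01010010100011010010111110110001 = 1384984497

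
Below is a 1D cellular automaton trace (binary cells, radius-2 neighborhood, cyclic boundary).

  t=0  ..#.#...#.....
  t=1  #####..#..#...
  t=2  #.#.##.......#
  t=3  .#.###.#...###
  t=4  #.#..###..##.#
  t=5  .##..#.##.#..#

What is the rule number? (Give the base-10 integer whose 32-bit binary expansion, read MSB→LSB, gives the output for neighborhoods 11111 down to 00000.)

3058769134

  ##### -> #   bit 31 = 1  t=1,i=2
  ####. -> .   bit 30 = 0  t=1,i=3
  ###.# -> #   bit 29 = 1  t=3,i=5
  ###.. -> #   bit 28 = 1  t=1,i=4
  ##.## -> .   bit 27 = 0  t=4,i=12
  ##.#. -> #   bit 26 = 1  t=2,i=1
  ##..# -> #   bit 25 = 1  t=1,i=5
  ##... -> .   bit 24 = 0  t=2,i=6
  #.### -> .   bit 23 = 0  t=3,i=3
  #.##. -> #   bit 22 = 1  t=2,i=4
  #.#.# -> .   bit 21 = 0  t=2,i=2
  #.#.. -> #   bit 20 = 1  t=0,i=4
  #..## -> .   bit 19 = 0  t=4,i=4
  #..#. -> .   bit 18 = 0  t=1,i=6
  #...# -> .   bit 17 = 0  t=0,i=6
  #.... -> #   bit 16 = 1  t=0,i=10
  .#### -> .   bit 15 = 0  t=1,i=1
  .###. -> .   bit 14 = 0  t=3,i=4
  .##.# -> .   bit 13 = 0  t=2,i=0
  .##.. -> #   bit 12 = 1  t=2,i=5
  .#.## -> #   bit 11 = 1  t=2,i=3
  .#.#. -> #   bit 10 = 1  t=0,i=3
  .#..# -> .   bit 9 = 0  t=1,i=8
  .#... -> .   bit 8 = 0  t=0,i=5
  ..### -> #   bit 7 = 1  t=1,i=0
  ..##. -> #   bit 6 = 1  t=2,i=13
  ..#.# -> #   bit 5 = 1  t=0,i=2
  ..#.. -> .   bit 4 = 0  t=0,i=8
  ...## -> #   bit 3 = 1  t=1,i=13
  ...#. -> #   bit 2 = 1  t=0,i=1
  ....# -> #   bit 1 = 1  t=0,i=0
  ..... -> .   bit 0 = 0  t=0,i=11
  bits 10110110010100010001110011101110 = 3058769134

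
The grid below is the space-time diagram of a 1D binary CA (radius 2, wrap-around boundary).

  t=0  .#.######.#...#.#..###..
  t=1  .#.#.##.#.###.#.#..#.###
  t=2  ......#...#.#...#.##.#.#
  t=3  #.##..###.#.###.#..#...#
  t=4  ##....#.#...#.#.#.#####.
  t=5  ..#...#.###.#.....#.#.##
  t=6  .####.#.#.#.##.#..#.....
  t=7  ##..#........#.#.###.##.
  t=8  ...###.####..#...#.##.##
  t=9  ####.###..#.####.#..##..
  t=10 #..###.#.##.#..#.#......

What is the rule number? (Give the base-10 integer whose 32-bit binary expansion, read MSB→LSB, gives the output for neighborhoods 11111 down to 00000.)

3113623993

  [31] ##### => #  t=0,i=5
  [30] ####. => .  t=0,i=7
  [29] ###.# => #  t=0,i=8
  [28] ###.. => #  t=0,i=21
  [27] ##.## => #  t=3,i=1
  [26] ##.#. => .  t=0,i=9
  [25] ##..# => .  t=3,i=4
  [24] ##... => #  t=0,i=22
  [23] #.### => #  t=0,i=3
  [22] #.##. => .  t=1,i=5
  [21] #.#.# => .  t=1,i=1
  [20] #.#.. => #  t=0,i=10
  [19] #..## => .  t=0,i=18
  [18] #..#. => #  t=1,i=18
  [17] #...# => #  t=0,i=12
  [16] #.... => .  t=2,i=1
  [15] .#### => .  t=0,i=4
  [14] .###. => .  t=0,i=20
  [13] .##.# => #  t=1,i=6
  [12] .##.. => .  t=3,i=3
  [11] .#.## => .  t=0,i=2
  [10] .#.#. => .  t=0,i=15
  [9] .#..# => .  t=0,i=17
  [8] .#... => #  t=0,i=11
  [7] ..### => #  t=0,i=19
  [6] ..##. => .  t=3,i=23
  [5] ..#.# => #  t=0,i=1
  [4] ..#.. => #  t=2,i=6
  [3] ...## => #  t=3,i=22
  [2] ...#. => .  t=0,i=0
  [1] ....# => .  t=2,i=4
  [0] ..... => #  t=2,i=2
  bits 10111001100101100010000110111001 = 3113623993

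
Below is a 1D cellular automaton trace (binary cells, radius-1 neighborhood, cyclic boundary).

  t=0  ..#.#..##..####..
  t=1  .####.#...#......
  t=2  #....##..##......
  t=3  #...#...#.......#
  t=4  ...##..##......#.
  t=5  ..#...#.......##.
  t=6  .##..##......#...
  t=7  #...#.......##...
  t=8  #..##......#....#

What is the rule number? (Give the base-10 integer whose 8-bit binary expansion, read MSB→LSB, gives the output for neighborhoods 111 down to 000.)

  [7] ### => .  t=0,i=12
  [6] ##. => .  t=0,i=8
  [5] #.# => #  t=0,i=3
  [4] #.. => .  t=0,i=5
  [3] .## => .  t=0,i=7
  [2] .#. => #  t=0,i=2
  [1] ..# => #  t=0,i=1
  [0] ... => .  t=0,i=0
  bits 00100110 = 38

38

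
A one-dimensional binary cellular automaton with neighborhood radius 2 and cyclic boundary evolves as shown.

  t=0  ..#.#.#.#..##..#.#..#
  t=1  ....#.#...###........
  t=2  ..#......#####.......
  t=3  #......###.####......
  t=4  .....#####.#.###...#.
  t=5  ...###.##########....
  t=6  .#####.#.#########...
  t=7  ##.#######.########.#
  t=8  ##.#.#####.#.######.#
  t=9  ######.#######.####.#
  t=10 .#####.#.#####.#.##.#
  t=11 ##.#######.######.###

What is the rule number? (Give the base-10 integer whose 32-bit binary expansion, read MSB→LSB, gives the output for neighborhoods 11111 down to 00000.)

4121458890

  nb #####: next=#  (t=2,i=11, bit31=1)
  nb ####.: next=#  (t=2,i=12, bit30=1)
  nb ###.#: next=#  (t=3,i=9, bit29=1)
  nb ###..: next=#  (t=1,i=12, bit28=1)
  nb ##.##: next=.  (t=3,i=10, bit27=0)
  nb ##.#.: next=#  (t=4,i=10, bit26=1)
  nb ##..#: next=.  (t=0,i=13, bit25=0)
  nb ##...: next=#  (t=1,i=13, bit24=1)
  nb #.###: next=#  (t=3,i=11, bit23=1)
  nb #.##.: next=.  (t=10,i=17, bit22=0)
  nb #.#.#: next=#  (t=0,i=4, bit21=1)
  nb #.#..: next=.  (t=0,i=8, bit20=0)
  nb #..##: next=#  (t=0,i=10, bit19=1)
  nb #..#.: next=.  (t=0,i=1, bit18=0)
  nb #...#: next=.  (t=1,i=8, bit17=0)
  nb #....: next=.  (t=1,i=14, bit16=0)
  nb .####: next=.  (t=2,i=10, bit15=0)
  nb .###.: next=#  (t=1,i=11, bit14=1)
  nb .##.#: next=#  (t=10,i=18, bit13=1)
  nb .##..: next=#  (t=0,i=12, bit12=1)
  nb .#.##: next=#  (t=4,i=12, bit11=1)
  nb .#.#.: next=.  (t=0,i=3, bit10=0)
  nb .#..#: next=.  (t=0,i=0, bit9=0)
  nb .#...: next=.  (t=1,i=7, bit8=0)
  nb ..###: next=#  (t=1,i=10, bit7=1)
  nb ..##.: next=#  (t=0,i=11, bit6=1)
  nb ..#.#: next=.  (t=0,i=2, bit5=0)
  nb ..#..: next=.  (t=0,i=20, bit4=0)
  nb ...##: next=#  (t=1,i=9, bit3=1)
  nb ...#.: next=.  (t=1,i=3, bit2=0)
  nb ....#: next=#  (t=1,i=2, bit1=1)
  nb .....: next=.  (t=1,i=0, bit0=0)
  bits 11110101101010000111100011001010 = 4121458890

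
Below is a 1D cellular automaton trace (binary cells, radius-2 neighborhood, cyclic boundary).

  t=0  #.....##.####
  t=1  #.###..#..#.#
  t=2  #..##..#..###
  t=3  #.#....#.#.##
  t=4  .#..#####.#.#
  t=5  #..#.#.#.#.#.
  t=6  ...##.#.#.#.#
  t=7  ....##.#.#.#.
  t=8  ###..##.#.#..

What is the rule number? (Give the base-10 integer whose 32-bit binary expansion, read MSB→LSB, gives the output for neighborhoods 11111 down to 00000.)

1414130743

  ##### -> .   bit 31 = 0  t=0,i=11
  ####. -> #   bit 30 = 1  t=0,i=12
  ###.# -> .   bit 29 = 0  t=3,i=0
  ###.. -> #   bit 28 = 1  t=0,i=0
  ##.## -> .   bit 27 = 0  t=0,i=8
  ##.#. -> #   bit 26 = 1  t=3,i=1
  ##..# -> .   bit 25 = 0  t=1,i=5
  ##... -> .   bit 24 = 0  t=0,i=1
  #.### -> .   bit 23 = 0  t=0,i=9
  #.##. -> #   bit 22 = 1  t=1,i=12
  #.#.# -> .   bit 21 = 0  t=3,i=9
  #.#.. -> .   bit 20 = 0  t=3,i=2
  #..## -> #   bit 19 = 1  t=2,i=2
  #..#. -> .   bit 18 = 0  t=1,i=6
  #...# -> .   bit 17 = 0  t=6,i=1
  #.... -> #   bit 16 = 1  t=0,i=2
  .#### -> #   bit 15 = 1  t=0,i=10
  .###. -> #   bit 14 = 1  t=1,i=3
  .##.# -> #   bit 13 = 1  t=0,i=7
  .##.. -> .   bit 12 = 0  t=2,i=4
  .#.## -> #   bit 11 = 1  t=1,i=11
  .#.#. -> #   bit 10 = 1  t=3,i=8
  .#..# -> .   bit 9 = 0  t=1,i=8
  .#... -> .   bit 8 = 0  t=3,i=3
  ..### -> .   bit 7 = 0  t=2,i=10
  ..##. -> .   bit 6 = 0  t=0,i=6
  ..#.# -> #   bit 5 = 1  t=1,i=10
  ..#.. -> #   bit 4 = 1  t=1,i=7
  ...## -> .   bit 3 = 0  t=0,i=5
  ...#. -> #   bit 2 = 1  t=3,i=6
  ....# -> #   bit 1 = 1  t=0,i=4
  ..... -> #   bit 0 = 1  t=0,i=3
  bits 01010100010010011110110000110111 = 1414130743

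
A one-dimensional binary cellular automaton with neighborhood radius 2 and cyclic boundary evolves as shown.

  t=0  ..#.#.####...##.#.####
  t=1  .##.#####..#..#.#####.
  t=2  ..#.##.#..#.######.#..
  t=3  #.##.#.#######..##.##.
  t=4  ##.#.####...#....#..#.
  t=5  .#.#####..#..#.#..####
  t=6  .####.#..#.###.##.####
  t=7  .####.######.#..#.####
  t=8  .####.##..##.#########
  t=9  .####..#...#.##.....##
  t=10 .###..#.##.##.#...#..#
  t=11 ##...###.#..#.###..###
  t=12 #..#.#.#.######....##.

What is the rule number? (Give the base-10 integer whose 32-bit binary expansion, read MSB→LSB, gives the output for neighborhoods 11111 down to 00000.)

  nb #####: next=.  (t=1,i=6, bit31=0)
  nb ####.: next=#  (t=0,i=8, bit30=1)
  nb ###.#: next=#  (t=2,i=17, bit29=1)
  nb ###..: next=.  (t=0,i=9, bit28=0)
  nb ##.##: next=.  (t=1,i=3, bit27=0)
  nb ##.#.: next=.  (t=0,i=15, bit26=0)
  nb ##..#: next=.  (t=0,i=0, bit25=0)
  nb ##...: next=.  (t=0,i=10, bit24=0)
  nb #.###: next=#  (t=0,i=6, bit23=1)
  nb #.##.: next=.  (t=2,i=4, bit22=0)
  nb #.#.#: next=#  (t=0,i=4, bit21=1)
  nb #.#..: next=#  (t=2,i=7, bit20=1)
  nb #..##: next=.  (t=1,i=0, bit19=0)
  nb #..#.: next=#  (t=0,i=1, bit18=1)
  nb #...#: next=#  (t=0,i=11, bit17=1)
  nb #....: next=.  (t=2,i=21, bit16=0)
  nb .####: next=#  (t=0,i=7, bit15=1)
  nb .###.: next=.  (t=6,i=12, bit14=0)
  nb .##.#: next=#  (t=0,i=14, bit13=1)
  nb .##..: next=#  (t=8,i=7, bit12=1)
  nb .#.##: next=#  (t=0,i=5, bit11=1)
  nb .#.#.: next=.  (t=0,i=3, bit10=0)
  nb .#..#: next=#  (t=1,i=12, bit9=1)
  nb .#...: next=#  (t=2,i=20, bit8=1)
  nb ..###: next=#  (t=5,i=18, bit7=1)
  nb ..##.: next=.  (t=0,i=13, bit6=0)
  nb ..#.#: next=#  (t=0,i=2, bit5=1)
  nb ..#..: next=.  (t=1,i=11, bit4=0)
  nb ...##: next=.  (t=0,i=12, bit3=0)
  nb ...#.: next=.  (t=2,i=1, bit2=0)
  nb ....#: next=#  (t=2,i=0, bit1=1)
  nb .....: next=.  (t=9,i=17, bit0=0)
  bits 01100000101101101011101110100010 = 1622588322

1622588322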